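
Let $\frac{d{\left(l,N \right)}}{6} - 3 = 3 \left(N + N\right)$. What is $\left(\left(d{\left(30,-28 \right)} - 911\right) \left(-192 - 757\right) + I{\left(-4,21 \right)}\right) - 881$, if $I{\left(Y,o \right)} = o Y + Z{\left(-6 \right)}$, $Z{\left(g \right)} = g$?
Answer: $1803078$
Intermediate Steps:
$d{\left(l,N \right)} = 18 + 36 N$ ($d{\left(l,N \right)} = 18 + 6 \cdot 3 \left(N + N\right) = 18 + 6 \cdot 3 \cdot 2 N = 18 + 6 \cdot 6 N = 18 + 36 N$)
$I{\left(Y,o \right)} = -6 + Y o$ ($I{\left(Y,o \right)} = o Y - 6 = Y o - 6 = -6 + Y o$)
$\left(\left(d{\left(30,-28 \right)} - 911\right) \left(-192 - 757\right) + I{\left(-4,21 \right)}\right) - 881 = \left(\left(\left(18 + 36 \left(-28\right)\right) - 911\right) \left(-192 - 757\right) - 90\right) - 881 = \left(\left(\left(18 - 1008\right) - 911\right) \left(-949\right) - 90\right) - 881 = \left(\left(-990 - 911\right) \left(-949\right) - 90\right) - 881 = \left(\left(-1901\right) \left(-949\right) - 90\right) - 881 = \left(1804049 - 90\right) - 881 = 1803959 - 881 = 1803078$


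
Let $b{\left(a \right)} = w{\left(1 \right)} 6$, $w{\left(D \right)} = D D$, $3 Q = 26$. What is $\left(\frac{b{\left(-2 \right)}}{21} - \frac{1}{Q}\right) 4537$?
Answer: $\frac{10819}{14} \approx 772.79$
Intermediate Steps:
$Q = \frac{26}{3}$ ($Q = \frac{1}{3} \cdot 26 = \frac{26}{3} \approx 8.6667$)
$w{\left(D \right)} = D^{2}$
$b{\left(a \right)} = 6$ ($b{\left(a \right)} = 1^{2} \cdot 6 = 1 \cdot 6 = 6$)
$\left(\frac{b{\left(-2 \right)}}{21} - \frac{1}{Q}\right) 4537 = \left(\frac{6}{21} - \frac{1}{\frac{26}{3}}\right) 4537 = \left(6 \cdot \frac{1}{21} - \frac{3}{26}\right) 4537 = \left(\frac{2}{7} - \frac{3}{26}\right) 4537 = \frac{31}{182} \cdot 4537 = \frac{10819}{14}$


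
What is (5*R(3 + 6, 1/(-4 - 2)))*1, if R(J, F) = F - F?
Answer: 0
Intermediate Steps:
R(J, F) = 0
(5*R(3 + 6, 1/(-4 - 2)))*1 = (5*0)*1 = 0*1 = 0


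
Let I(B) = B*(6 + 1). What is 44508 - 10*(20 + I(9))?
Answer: 43678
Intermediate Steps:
I(B) = 7*B (I(B) = B*7 = 7*B)
44508 - 10*(20 + I(9)) = 44508 - 10*(20 + 7*9) = 44508 - 10*(20 + 63) = 44508 - 10*83 = 44508 - 830 = 43678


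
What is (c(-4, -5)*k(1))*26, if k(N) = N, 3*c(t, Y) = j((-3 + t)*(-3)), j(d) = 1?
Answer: 26/3 ≈ 8.6667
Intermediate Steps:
c(t, Y) = ⅓ (c(t, Y) = (⅓)*1 = ⅓)
(c(-4, -5)*k(1))*26 = ((⅓)*1)*26 = (⅓)*26 = 26/3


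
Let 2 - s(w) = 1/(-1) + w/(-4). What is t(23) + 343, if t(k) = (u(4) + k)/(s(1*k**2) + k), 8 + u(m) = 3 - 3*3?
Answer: 72385/211 ≈ 343.06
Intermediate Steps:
u(m) = -14 (u(m) = -8 + (3 - 3*3) = -8 + (3 - 9) = -8 - 6 = -14)
s(w) = 3 + w/4 (s(w) = 2 - (1/(-1) + w/(-4)) = 2 - (1*(-1) + w*(-1/4)) = 2 - (-1 - w/4) = 2 + (1 + w/4) = 3 + w/4)
t(k) = (-14 + k)/(3 + k + k**2/4) (t(k) = (-14 + k)/((3 + (1*k**2)/4) + k) = (-14 + k)/((3 + k**2/4) + k) = (-14 + k)/(3 + k + k**2/4))
t(23) + 343 = 4*(-14 + 23)/(12 + 23**2 + 4*23) + 343 = 4*9/(12 + 529 + 92) + 343 = 4*9/633 + 343 = 4*(1/633)*9 + 343 = 12/211 + 343 = 72385/211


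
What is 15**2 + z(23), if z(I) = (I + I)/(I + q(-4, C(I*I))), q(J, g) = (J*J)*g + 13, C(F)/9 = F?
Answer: 8573873/38106 ≈ 225.00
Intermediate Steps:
C(F) = 9*F
q(J, g) = 13 + g*J**2 (q(J, g) = J**2*g + 13 = g*J**2 + 13 = 13 + g*J**2)
z(I) = 2*I/(13 + I + 144*I**2) (z(I) = (I + I)/(I + (13 + (9*(I*I))*(-4)**2)) = (2*I)/(I + (13 + (9*I**2)*16)) = (2*I)/(I + (13 + 144*I**2)) = (2*I)/(13 + I + 144*I**2) = 2*I/(13 + I + 144*I**2))
15**2 + z(23) = 15**2 + 2*23/(13 + 23 + 144*23**2) = 225 + 2*23/(13 + 23 + 144*529) = 225 + 2*23/(13 + 23 + 76176) = 225 + 2*23/76212 = 225 + 2*23*(1/76212) = 225 + 23/38106 = 8573873/38106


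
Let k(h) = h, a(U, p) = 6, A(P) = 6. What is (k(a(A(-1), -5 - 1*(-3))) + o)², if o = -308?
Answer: 91204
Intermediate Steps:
(k(a(A(-1), -5 - 1*(-3))) + o)² = (6 - 308)² = (-302)² = 91204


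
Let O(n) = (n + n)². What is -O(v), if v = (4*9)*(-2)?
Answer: -20736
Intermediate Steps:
v = -72 (v = 36*(-2) = -72)
O(n) = 4*n² (O(n) = (2*n)² = 4*n²)
-O(v) = -4*(-72)² = -4*5184 = -1*20736 = -20736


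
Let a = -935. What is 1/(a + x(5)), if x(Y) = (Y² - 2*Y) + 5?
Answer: -1/915 ≈ -0.0010929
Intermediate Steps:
x(Y) = 5 + Y² - 2*Y
1/(a + x(5)) = 1/(-935 + (5 + 5² - 2*5)) = 1/(-935 + (5 + 25 - 10)) = 1/(-935 + 20) = 1/(-915) = -1/915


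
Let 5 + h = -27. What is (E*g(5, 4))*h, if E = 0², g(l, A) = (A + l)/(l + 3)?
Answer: 0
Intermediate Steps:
h = -32 (h = -5 - 27 = -32)
g(l, A) = (A + l)/(3 + l)
E = 0
(E*g(5, 4))*h = (0*((4 + 5)/(3 + 5)))*(-32) = (0*(9/8))*(-32) = 0*(-32) = 0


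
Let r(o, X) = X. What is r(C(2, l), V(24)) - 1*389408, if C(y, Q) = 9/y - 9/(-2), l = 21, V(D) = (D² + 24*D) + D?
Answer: -388232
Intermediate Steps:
V(D) = D² + 25*D
C(y, Q) = 9/2 + 9/y (C(y, Q) = 9/y - 9*(-½) = 9/y + 9/2 = 9/2 + 9/y)
r(C(2, l), V(24)) - 1*389408 = 24*(25 + 24) - 1*389408 = 24*49 - 389408 = 1176 - 389408 = -388232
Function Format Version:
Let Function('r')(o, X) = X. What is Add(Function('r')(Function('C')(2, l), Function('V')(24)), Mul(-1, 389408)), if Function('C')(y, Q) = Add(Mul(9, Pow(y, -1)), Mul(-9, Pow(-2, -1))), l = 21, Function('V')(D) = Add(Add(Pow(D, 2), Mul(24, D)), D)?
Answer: -388232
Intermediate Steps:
Function('V')(D) = Add(Pow(D, 2), Mul(25, D))
Function('C')(y, Q) = Add(Rational(9, 2), Mul(9, Pow(y, -1))) (Function('C')(y, Q) = Add(Mul(9, Pow(y, -1)), Mul(-9, Rational(-1, 2))) = Add(Mul(9, Pow(y, -1)), Rational(9, 2)) = Add(Rational(9, 2), Mul(9, Pow(y, -1))))
Add(Function('r')(Function('C')(2, l), Function('V')(24)), Mul(-1, 389408)) = Add(Mul(24, Add(25, 24)), Mul(-1, 389408)) = Add(Mul(24, 49), -389408) = Add(1176, -389408) = -388232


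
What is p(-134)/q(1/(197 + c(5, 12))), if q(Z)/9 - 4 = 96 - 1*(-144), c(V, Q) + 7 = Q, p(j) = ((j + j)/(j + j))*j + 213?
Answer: 79/2196 ≈ 0.035975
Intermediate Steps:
p(j) = 213 + j (p(j) = ((2*j)/((2*j)))*j + 213 = ((2*j)*(1/(2*j)))*j + 213 = 1*j + 213 = j + 213 = 213 + j)
c(V, Q) = -7 + Q
q(Z) = 2196 (q(Z) = 36 + 9*(96 - 1*(-144)) = 36 + 9*(96 + 144) = 36 + 9*240 = 36 + 2160 = 2196)
p(-134)/q(1/(197 + c(5, 12))) = (213 - 134)/2196 = 79*(1/2196) = 79/2196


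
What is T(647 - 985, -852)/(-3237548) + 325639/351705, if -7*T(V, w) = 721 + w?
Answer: 7379857178849/7970632735380 ≈ 0.92588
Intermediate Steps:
T(V, w) = -103 - w/7 (T(V, w) = -(721 + w)/7 = -103 - w/7)
T(647 - 985, -852)/(-3237548) + 325639/351705 = (-103 - 1/7*(-852))/(-3237548) + 325639/351705 = (-103 + 852/7)*(-1/3237548) + 325639*(1/351705) = (131/7)*(-1/3237548) + 325639/351705 = -131/22662836 + 325639/351705 = 7379857178849/7970632735380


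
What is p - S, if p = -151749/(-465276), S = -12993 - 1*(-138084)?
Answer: -19400562789/155092 ≈ -1.2509e+5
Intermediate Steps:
S = 125091 (S = -12993 + 138084 = 125091)
p = 50583/155092 (p = -151749*(-1/465276) = 50583/155092 ≈ 0.32615)
p - S = 50583/155092 - 1*125091 = 50583/155092 - 125091 = -19400562789/155092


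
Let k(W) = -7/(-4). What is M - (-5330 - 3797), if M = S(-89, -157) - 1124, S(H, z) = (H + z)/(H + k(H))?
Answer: 2794031/349 ≈ 8005.8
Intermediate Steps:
k(W) = 7/4 (k(W) = -7*(-¼) = 7/4)
S(H, z) = (H + z)/(7/4 + H) (S(H, z) = (H + z)/(H + 7/4) = (H + z)/(7/4 + H))
M = -391292/349 (M = 4*(-89 - 157)/(7 + 4*(-89)) - 1124 = 4*(-246)/(7 - 356) - 1124 = 4*(-246)/(-349) - 1124 = 4*(-1/349)*(-246) - 1124 = 984/349 - 1124 = -391292/349 ≈ -1121.2)
M - (-5330 - 3797) = -391292/349 - (-5330 - 3797) = -391292/349 - 1*(-9127) = -391292/349 + 9127 = 2794031/349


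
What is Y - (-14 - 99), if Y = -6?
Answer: 107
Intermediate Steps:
Y - (-14 - 99) = -6 - (-14 - 99) = -6 - 1*(-113) = -6 + 113 = 107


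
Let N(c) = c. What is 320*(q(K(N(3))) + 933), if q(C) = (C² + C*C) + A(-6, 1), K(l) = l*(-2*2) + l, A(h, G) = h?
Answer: 348480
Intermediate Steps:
K(l) = -3*l (K(l) = l*(-4) + l = -4*l + l = -3*l)
q(C) = -6 + 2*C² (q(C) = (C² + C*C) - 6 = (C² + C²) - 6 = 2*C² - 6 = -6 + 2*C²)
320*(q(K(N(3))) + 933) = 320*((-6 + 2*(-3*3)²) + 933) = 320*((-6 + 2*(-9)²) + 933) = 320*((-6 + 2*81) + 933) = 320*((-6 + 162) + 933) = 320*(156 + 933) = 320*1089 = 348480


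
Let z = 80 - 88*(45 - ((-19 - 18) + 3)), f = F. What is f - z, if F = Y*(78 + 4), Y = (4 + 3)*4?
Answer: 9168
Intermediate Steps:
Y = 28 (Y = 7*4 = 28)
F = 2296 (F = 28*(78 + 4) = 28*82 = 2296)
f = 2296
z = -6872 (z = 80 - 88*(45 - (-37 + 3)) = 80 - 88*(45 - 1*(-34)) = 80 - 88*(45 + 34) = 80 - 88*79 = 80 - 6952 = -6872)
f - z = 2296 - 1*(-6872) = 2296 + 6872 = 9168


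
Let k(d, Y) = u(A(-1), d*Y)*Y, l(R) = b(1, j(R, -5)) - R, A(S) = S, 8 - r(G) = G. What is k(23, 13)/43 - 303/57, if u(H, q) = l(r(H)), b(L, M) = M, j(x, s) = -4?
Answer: -7554/817 ≈ -9.2460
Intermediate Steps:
r(G) = 8 - G
l(R) = -4 - R
u(H, q) = -12 + H (u(H, q) = -4 - (8 - H) = -4 + (-8 + H) = -12 + H)
k(d, Y) = -13*Y (k(d, Y) = (-12 - 1)*Y = -13*Y)
k(23, 13)/43 - 303/57 = -13*13/43 - 303/57 = -169*1/43 - 303*1/57 = -169/43 - 101/19 = -7554/817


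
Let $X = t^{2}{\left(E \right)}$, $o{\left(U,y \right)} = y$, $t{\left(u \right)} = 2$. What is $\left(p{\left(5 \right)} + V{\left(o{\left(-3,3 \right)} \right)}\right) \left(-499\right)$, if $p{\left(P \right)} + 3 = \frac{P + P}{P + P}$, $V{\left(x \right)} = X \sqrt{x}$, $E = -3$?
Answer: $998 - 1996 \sqrt{3} \approx -2459.2$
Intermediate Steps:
$X = 4$ ($X = 2^{2} = 4$)
$V{\left(x \right)} = 4 \sqrt{x}$
$p{\left(P \right)} = -2$ ($p{\left(P \right)} = -3 + \frac{P + P}{P + P} = -3 + \frac{2 P}{2 P} = -3 + 2 P \frac{1}{2 P} = -3 + 1 = -2$)
$\left(p{\left(5 \right)} + V{\left(o{\left(-3,3 \right)} \right)}\right) \left(-499\right) = \left(-2 + 4 \sqrt{3}\right) \left(-499\right) = 998 - 1996 \sqrt{3}$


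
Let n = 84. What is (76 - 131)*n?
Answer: -4620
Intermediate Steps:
(76 - 131)*n = (76 - 131)*84 = -55*84 = -4620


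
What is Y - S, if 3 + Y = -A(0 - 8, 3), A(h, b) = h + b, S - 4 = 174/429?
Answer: -344/143 ≈ -2.4056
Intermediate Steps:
S = 630/143 (S = 4 + 174/429 = 4 + 174*(1/429) = 4 + 58/143 = 630/143 ≈ 4.4056)
A(h, b) = b + h
Y = 2 (Y = -3 - (3 + (0 - 8)) = -3 - (3 - 8) = -3 - 1*(-5) = -3 + 5 = 2)
Y - S = 2 - 1*630/143 = 2 - 630/143 = -344/143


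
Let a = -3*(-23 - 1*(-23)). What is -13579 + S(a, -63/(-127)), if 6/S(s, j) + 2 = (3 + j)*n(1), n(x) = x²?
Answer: -1289624/95 ≈ -13575.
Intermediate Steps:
a = 0 (a = -3*(-23 + 23) = -3*0 = 0)
S(s, j) = 6/(1 + j) (S(s, j) = 6/(-2 + (3 + j)*1²) = 6/(-2 + (3 + j)*1) = 6/(-2 + (3 + j)) = 6/(1 + j))
-13579 + S(a, -63/(-127)) = -13579 + 6/(1 - 63/(-127)) = -13579 + 6/(1 - 63*(-1/127)) = -13579 + 6/(1 + 63/127) = -13579 + 6/(190/127) = -13579 + 6*(127/190) = -13579 + 381/95 = -1289624/95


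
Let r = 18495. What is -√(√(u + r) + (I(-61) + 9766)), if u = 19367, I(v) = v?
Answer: -√(9705 + √37862) ≈ -99.497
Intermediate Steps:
-√(√(u + r) + (I(-61) + 9766)) = -√(√(19367 + 18495) + (-61 + 9766)) = -√(√37862 + 9705) = -√(9705 + √37862)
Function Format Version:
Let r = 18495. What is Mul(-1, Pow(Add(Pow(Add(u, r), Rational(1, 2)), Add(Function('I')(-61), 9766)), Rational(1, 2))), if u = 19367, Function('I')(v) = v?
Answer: Mul(-1, Pow(Add(9705, Pow(37862, Rational(1, 2))), Rational(1, 2))) ≈ -99.497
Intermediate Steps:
Mul(-1, Pow(Add(Pow(Add(u, r), Rational(1, 2)), Add(Function('I')(-61), 9766)), Rational(1, 2))) = Mul(-1, Pow(Add(Pow(Add(19367, 18495), Rational(1, 2)), Add(-61, 9766)), Rational(1, 2))) = Mul(-1, Pow(Add(Pow(37862, Rational(1, 2)), 9705), Rational(1, 2))) = Mul(-1, Pow(Add(9705, Pow(37862, Rational(1, 2))), Rational(1, 2)))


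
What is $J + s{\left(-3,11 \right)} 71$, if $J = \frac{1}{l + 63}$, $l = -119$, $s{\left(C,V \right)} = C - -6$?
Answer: $\frac{11927}{56} \approx 212.98$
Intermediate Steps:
$s{\left(C,V \right)} = 6 + C$ ($s{\left(C,V \right)} = C + 6 = 6 + C$)
$J = - \frac{1}{56}$ ($J = \frac{1}{-119 + 63} = \frac{1}{-56} = - \frac{1}{56} \approx -0.017857$)
$J + s{\left(-3,11 \right)} 71 = - \frac{1}{56} + \left(6 - 3\right) 71 = - \frac{1}{56} + 3 \cdot 71 = - \frac{1}{56} + 213 = \frac{11927}{56}$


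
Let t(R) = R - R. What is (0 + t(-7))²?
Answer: 0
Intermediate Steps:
t(R) = 0
(0 + t(-7))² = (0 + 0)² = 0² = 0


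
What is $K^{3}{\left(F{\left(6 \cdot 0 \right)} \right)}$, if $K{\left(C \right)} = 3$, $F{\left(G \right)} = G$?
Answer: $27$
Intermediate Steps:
$K^{3}{\left(F{\left(6 \cdot 0 \right)} \right)} = 3^{3} = 27$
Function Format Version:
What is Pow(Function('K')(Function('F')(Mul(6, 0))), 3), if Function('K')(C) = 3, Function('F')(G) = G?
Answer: 27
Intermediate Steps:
Pow(Function('K')(Function('F')(Mul(6, 0))), 3) = Pow(3, 3) = 27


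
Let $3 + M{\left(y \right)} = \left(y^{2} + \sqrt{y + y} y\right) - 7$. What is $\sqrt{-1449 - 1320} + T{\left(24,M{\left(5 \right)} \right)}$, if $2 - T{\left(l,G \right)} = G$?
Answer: $-13 - 5 \sqrt{10} + i \sqrt{2769} \approx -28.811 + 52.621 i$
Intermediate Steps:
$M{\left(y \right)} = -10 + y^{2} + \sqrt{2} y^{\frac{3}{2}}$ ($M{\left(y \right)} = -3 - \left(7 - y^{2} - \sqrt{y + y} y\right) = -3 - \left(7 - y^{2} - \sqrt{2 y} y\right) = -3 - \left(7 - y^{2} - \sqrt{2} \sqrt{y} y\right) = -3 - \left(7 - y^{2} - \sqrt{2} y^{\frac{3}{2}}\right) = -3 + \left(-7 + y^{2} + \sqrt{2} y^{\frac{3}{2}}\right) = -10 + y^{2} + \sqrt{2} y^{\frac{3}{2}}$)
$T{\left(l,G \right)} = 2 - G$
$\sqrt{-1449 - 1320} + T{\left(24,M{\left(5 \right)} \right)} = \sqrt{-1449 - 1320} - \left(13 + \sqrt{2} \cdot 5^{\frac{3}{2}}\right) = \sqrt{-2769} - \left(13 + \sqrt{2} \cdot 5 \sqrt{5}\right) = i \sqrt{2769} - \left(13 + 5 \sqrt{10}\right) = -13 - 5 \sqrt{10} + i \sqrt{2769}$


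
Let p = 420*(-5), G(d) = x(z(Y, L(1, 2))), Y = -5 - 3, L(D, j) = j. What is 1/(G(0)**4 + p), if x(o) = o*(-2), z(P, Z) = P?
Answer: 1/63436 ≈ 1.5764e-5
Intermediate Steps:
Y = -8
x(o) = -2*o
G(d) = 16 (G(d) = -2*(-8) = 16)
p = -2100
1/(G(0)**4 + p) = 1/(16**4 - 2100) = 1/(65536 - 2100) = 1/63436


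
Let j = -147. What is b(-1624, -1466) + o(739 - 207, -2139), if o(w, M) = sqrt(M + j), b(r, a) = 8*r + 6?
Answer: -12986 + 3*I*sqrt(254) ≈ -12986.0 + 47.812*I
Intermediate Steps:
b(r, a) = 6 + 8*r
o(w, M) = sqrt(-147 + M) (o(w, M) = sqrt(M - 147) = sqrt(-147 + M))
b(-1624, -1466) + o(739 - 207, -2139) = (6 + 8*(-1624)) + sqrt(-147 - 2139) = (6 - 12992) + sqrt(-2286) = -12986 + 3*I*sqrt(254)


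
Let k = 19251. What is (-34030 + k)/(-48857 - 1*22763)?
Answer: 14779/71620 ≈ 0.20635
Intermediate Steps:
(-34030 + k)/(-48857 - 1*22763) = (-34030 + 19251)/(-48857 - 1*22763) = -14779/(-48857 - 22763) = -14779/(-71620) = -14779*(-1/71620) = 14779/71620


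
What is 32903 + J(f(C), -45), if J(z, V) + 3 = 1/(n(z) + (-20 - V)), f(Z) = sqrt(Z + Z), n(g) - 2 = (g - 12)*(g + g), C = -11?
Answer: 426416883/12961 + 24*I*sqrt(22)/12961 ≈ 32900.0 + 0.0086853*I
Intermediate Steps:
n(g) = 2 + 2*g*(-12 + g) (n(g) = 2 + (g - 12)*(g + g) = 2 + (-12 + g)*(2*g) = 2 + 2*g*(-12 + g))
f(Z) = sqrt(2)*sqrt(Z) (f(Z) = sqrt(2*Z) = sqrt(2)*sqrt(Z))
J(z, V) = -3 + 1/(-18 - V - 24*z + 2*z**2) (J(z, V) = -3 + 1/((2 - 24*z + 2*z**2) + (-20 - V)) = -3 + 1/(-18 - V - 24*z + 2*z**2))
32903 + J(f(C), -45) = 32903 + (-55 - 72*sqrt(2)*sqrt(-11) - 3*(-45) + 6*(sqrt(2)*sqrt(-11))**2)/(18 - 45 - 2*(sqrt(2)*sqrt(-11))**2 + 24*(sqrt(2)*sqrt(-11))) = 32903 + (-55 - 72*sqrt(2)*I*sqrt(11) + 135 + 6*(sqrt(2)*(I*sqrt(11)))**2)/(18 - 45 - 2*(sqrt(2)*(I*sqrt(11)))**2 + 24*(sqrt(2)*(I*sqrt(11)))) = 32903 + (-55 - 72*I*sqrt(22) + 135 + 6*(I*sqrt(22))**2)/(18 - 45 - 2*(I*sqrt(22))**2 + 24*(I*sqrt(22))) = 32903 + (-55 - 72*I*sqrt(22) + 135 + 6*(-22))/(18 - 45 - 2*(-22) + 24*I*sqrt(22)) = 32903 + (-55 - 72*I*sqrt(22) + 135 - 132)/(18 - 45 + 44 + 24*I*sqrt(22)) = 32903 + (-52 - 72*I*sqrt(22))/(17 + 24*I*sqrt(22))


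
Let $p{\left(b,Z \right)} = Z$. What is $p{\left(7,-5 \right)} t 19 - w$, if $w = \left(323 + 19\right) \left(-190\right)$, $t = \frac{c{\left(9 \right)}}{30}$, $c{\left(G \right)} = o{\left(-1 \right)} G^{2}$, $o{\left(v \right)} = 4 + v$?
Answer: $\frac{128421}{2} \approx 64211.0$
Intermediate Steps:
$c{\left(G \right)} = 3 G^{2}$ ($c{\left(G \right)} = \left(4 - 1\right) G^{2} = 3 G^{2}$)
$t = \frac{81}{10}$ ($t = \frac{3 \cdot 9^{2}}{30} = 3 \cdot 81 \cdot \frac{1}{30} = 243 \cdot \frac{1}{30} = \frac{81}{10} \approx 8.1$)
$w = -64980$ ($w = 342 \left(-190\right) = -64980$)
$p{\left(7,-5 \right)} t 19 - w = \left(-5\right) \frac{81}{10} \cdot 19 - -64980 = \left(- \frac{81}{2}\right) 19 + 64980 = - \frac{1539}{2} + 64980 = \frac{128421}{2}$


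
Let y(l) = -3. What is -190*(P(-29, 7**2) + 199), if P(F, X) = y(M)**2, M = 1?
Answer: -39520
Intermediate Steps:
P(F, X) = 9 (P(F, X) = (-3)**2 = 9)
-190*(P(-29, 7**2) + 199) = -190*(9 + 199) = -190*208 = -39520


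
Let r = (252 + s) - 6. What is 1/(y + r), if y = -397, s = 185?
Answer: 1/34 ≈ 0.029412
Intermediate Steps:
r = 431 (r = (252 + 185) - 6 = 437 - 6 = 431)
1/(y + r) = 1/(-397 + 431) = 1/34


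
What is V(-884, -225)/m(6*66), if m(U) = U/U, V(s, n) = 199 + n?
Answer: -26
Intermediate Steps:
m(U) = 1
V(-884, -225)/m(6*66) = (199 - 225)/1 = -26*1 = -26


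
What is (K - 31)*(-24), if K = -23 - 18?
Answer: 1728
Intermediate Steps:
K = -41
(K - 31)*(-24) = (-41 - 31)*(-24) = -72*(-24) = 1728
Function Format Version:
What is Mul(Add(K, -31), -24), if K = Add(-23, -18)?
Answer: 1728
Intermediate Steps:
K = -41
Mul(Add(K, -31), -24) = Mul(Add(-41, -31), -24) = Mul(-72, -24) = 1728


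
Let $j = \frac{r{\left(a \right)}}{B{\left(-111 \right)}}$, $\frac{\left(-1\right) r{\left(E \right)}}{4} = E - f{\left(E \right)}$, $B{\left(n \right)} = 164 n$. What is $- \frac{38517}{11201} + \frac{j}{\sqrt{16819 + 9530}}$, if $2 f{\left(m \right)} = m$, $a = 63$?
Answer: $- \frac{38517}{11201} + \frac{7 \sqrt{26349}}{26647622} \approx -3.4387$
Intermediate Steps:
$f{\left(m \right)} = \frac{m}{2}$
$r{\left(E \right)} = - 2 E$ ($r{\left(E \right)} = - 4 \left(E - \frac{E}{2}\right) = - 4 \frac{E}{2} = - 2 E$)
$j = \frac{21}{3034}$ ($j = \frac{\left(-2\right) 63}{164 \left(-111\right)} = - \frac{126}{-18204} = \left(-126\right) \left(- \frac{1}{18204}\right) = \frac{21}{3034} \approx 0.0069216$)
$- \frac{38517}{11201} + \frac{j}{\sqrt{16819 + 9530}} = - \frac{38517}{11201} + \frac{21}{3034 \sqrt{16819 + 9530}} = \left(-38517\right) \frac{1}{11201} + \frac{21}{3034 \sqrt{26349}} = - \frac{38517}{11201} + \frac{21 \frac{\sqrt{26349}}{26349}}{3034} = - \frac{38517}{11201} + \frac{7 \sqrt{26349}}{26647622}$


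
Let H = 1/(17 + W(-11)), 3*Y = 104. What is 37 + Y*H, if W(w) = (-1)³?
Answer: 235/6 ≈ 39.167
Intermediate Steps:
Y = 104/3 (Y = (⅓)*104 = 104/3 ≈ 34.667)
W(w) = -1
H = 1/16 (H = 1/(17 - 1) = 1/16 ≈ 0.062500)
37 + Y*H = 37 + (104/3)*(1/16) = 37 + 13/6 = 235/6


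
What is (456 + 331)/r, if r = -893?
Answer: -787/893 ≈ -0.88130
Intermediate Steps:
(456 + 331)/r = (456 + 331)/(-893) = 787*(-1/893) = -787/893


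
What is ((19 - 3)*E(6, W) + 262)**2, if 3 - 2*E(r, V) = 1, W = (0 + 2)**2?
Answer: 77284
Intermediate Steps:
W = 4 (W = 2**2 = 4)
E(r, V) = 1 (E(r, V) = 3/2 - 1/2*1 = 3/2 - 1/2 = 1)
((19 - 3)*E(6, W) + 262)**2 = ((19 - 3)*1 + 262)**2 = (16*1 + 262)**2 = (16 + 262)**2 = 278**2 = 77284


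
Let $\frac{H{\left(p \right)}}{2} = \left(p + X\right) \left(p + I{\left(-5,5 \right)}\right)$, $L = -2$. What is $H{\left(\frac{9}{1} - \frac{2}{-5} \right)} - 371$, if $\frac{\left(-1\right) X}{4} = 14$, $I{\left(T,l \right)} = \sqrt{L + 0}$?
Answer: $- \frac{31177}{25} - \frac{466 i \sqrt{2}}{5} \approx -1247.1 - 131.8 i$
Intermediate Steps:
$I{\left(T,l \right)} = i \sqrt{2}$ ($I{\left(T,l \right)} = \sqrt{-2 + 0} = \sqrt{-2} = i \sqrt{2}$)
$X = -56$ ($X = \left(-4\right) 14 = -56$)
$H{\left(p \right)} = 2 \left(-56 + p\right) \left(p + i \sqrt{2}\right)$ ($H{\left(p \right)} = 2 \left(p - 56\right) \left(p + i \sqrt{2}\right) = 2 \left(-56 + p\right) \left(p + i \sqrt{2}\right)$)
$H{\left(\frac{9}{1} - \frac{2}{-5} \right)} - 371 = \left(- 112 \left(\frac{9}{1} - \frac{2}{-5}\right) + 2 \left(\frac{9}{1} - \frac{2}{-5}\right)^{2} - 112 i \sqrt{2} + 2 i \left(\frac{9}{1} - \frac{2}{-5}\right) \sqrt{2}\right) - 371 = \left(- 112 \left(9 \cdot 1 - - \frac{2}{5}\right) + 2 \left(9 \cdot 1 - - \frac{2}{5}\right)^{2} - 112 i \sqrt{2} + 2 i \left(9 \cdot 1 - - \frac{2}{5}\right) \sqrt{2}\right) - 371 = \left(- 112 \left(9 + \frac{2}{5}\right) + 2 \left(9 + \frac{2}{5}\right)^{2} - 112 i \sqrt{2} + 2 i \left(9 + \frac{2}{5}\right) \sqrt{2}\right) - 371 = \left(\left(-112\right) \frac{47}{5} + 2 \left(\frac{47}{5}\right)^{2} - 112 i \sqrt{2} + 2 i \frac{47}{5} \sqrt{2}\right) - 371 = \left(- \frac{5264}{5} + 2 \cdot \frac{2209}{25} - 112 i \sqrt{2} + \frac{94 i \sqrt{2}}{5}\right) - 371 = \left(- \frac{5264}{5} + \frac{4418}{25} - 112 i \sqrt{2} + \frac{94 i \sqrt{2}}{5}\right) - 371 = \left(- \frac{21902}{25} - \frac{466 i \sqrt{2}}{5}\right) - 371 = - \frac{31177}{25} - \frac{466 i \sqrt{2}}{5}$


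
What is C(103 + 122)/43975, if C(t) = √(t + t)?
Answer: 3*√2/8795 ≈ 0.00048239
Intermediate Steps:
C(t) = √2*√t (C(t) = √(2*t) = √2*√t)
C(103 + 122)/43975 = (√2*√(103 + 122))/43975 = (√2*√225)*(1/43975) = (√2*15)*(1/43975) = (15*√2)*(1/43975) = 3*√2/8795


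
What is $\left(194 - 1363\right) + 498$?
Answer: $-671$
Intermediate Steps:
$\left(194 - 1363\right) + 498 = -1169 + 498 = -671$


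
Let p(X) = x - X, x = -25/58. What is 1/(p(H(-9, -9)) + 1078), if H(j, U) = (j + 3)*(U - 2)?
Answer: 58/58671 ≈ 0.00098856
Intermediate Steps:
x = -25/58 (x = -25*1/58 = -25/58 ≈ -0.43103)
H(j, U) = (-2 + U)*(3 + j) (H(j, U) = (3 + j)*(-2 + U) = (-2 + U)*(3 + j))
p(X) = -25/58 - X
1/(p(H(-9, -9)) + 1078) = 1/((-25/58 - (-6 - 2*(-9) + 3*(-9) - 9*(-9))) + 1078) = 1/((-25/58 - (-6 + 18 - 27 + 81)) + 1078) = 1/((-25/58 - 1*66) + 1078) = 1/((-25/58 - 66) + 1078) = 1/(-3853/58 + 1078) = 1/(58671/58) = 58/58671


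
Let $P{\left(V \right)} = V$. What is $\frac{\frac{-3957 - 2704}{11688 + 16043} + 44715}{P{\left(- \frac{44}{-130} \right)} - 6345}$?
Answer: $- \frac{80599025260}{11436347593} \approx -7.0476$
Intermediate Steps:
$\frac{\frac{-3957 - 2704}{11688 + 16043} + 44715}{P{\left(- \frac{44}{-130} \right)} - 6345} = \frac{\frac{-3957 - 2704}{11688 + 16043} + 44715}{- \frac{44}{-130} - 6345} = \frac{- \frac{6661}{27731} + 44715}{\left(-44\right) \left(- \frac{1}{130}\right) - 6345} = \frac{\left(-6661\right) \frac{1}{27731} + 44715}{\frac{22}{65} - 6345} = \frac{- \frac{6661}{27731} + 44715}{- \frac{412403}{65}} = \frac{1239985004}{27731} \left(- \frac{65}{412403}\right) = - \frac{80599025260}{11436347593}$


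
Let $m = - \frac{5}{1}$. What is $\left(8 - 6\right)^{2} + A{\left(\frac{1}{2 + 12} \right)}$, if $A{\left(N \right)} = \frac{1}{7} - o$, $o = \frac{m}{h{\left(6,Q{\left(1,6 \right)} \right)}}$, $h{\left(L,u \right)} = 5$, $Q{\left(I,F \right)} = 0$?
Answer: $\frac{36}{7} \approx 5.1429$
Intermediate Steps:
$m = -5$ ($m = \left(-5\right) 1 = -5$)
$o = -1$ ($o = - \frac{5}{5} = \left(-5\right) \frac{1}{5} = -1$)
$A{\left(N \right)} = \frac{8}{7}$ ($A{\left(N \right)} = \frac{1}{7} - -1 = \frac{1}{7} + 1 = \frac{8}{7}$)
$\left(8 - 6\right)^{2} + A{\left(\frac{1}{2 + 12} \right)} = \left(8 - 6\right)^{2} + \frac{8}{7} = 2^{2} + \frac{8}{7} = 4 + \frac{8}{7} = \frac{36}{7}$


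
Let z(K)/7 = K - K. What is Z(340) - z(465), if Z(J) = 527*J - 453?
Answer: 178727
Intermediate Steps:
z(K) = 0 (z(K) = 7*(K - K) = 7*0 = 0)
Z(J) = -453 + 527*J
Z(340) - z(465) = (-453 + 527*340) - 1*0 = (-453 + 179180) + 0 = 178727 + 0 = 178727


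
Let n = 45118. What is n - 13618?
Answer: 31500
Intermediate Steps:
n - 13618 = 45118 - 13618 = 31500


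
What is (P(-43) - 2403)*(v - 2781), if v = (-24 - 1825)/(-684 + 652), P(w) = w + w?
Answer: 216898927/32 ≈ 6.7781e+6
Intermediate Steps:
P(w) = 2*w
v = 1849/32 (v = -1849/(-32) = -1849*(-1/32) = 1849/32 ≈ 57.781)
(P(-43) - 2403)*(v - 2781) = (2*(-43) - 2403)*(1849/32 - 2781) = (-86 - 2403)*(-87143/32) = -2489*(-87143/32) = 216898927/32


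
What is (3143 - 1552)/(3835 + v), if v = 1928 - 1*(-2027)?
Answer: 1591/7790 ≈ 0.20424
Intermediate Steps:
v = 3955 (v = 1928 + 2027 = 3955)
(3143 - 1552)/(3835 + v) = (3143 - 1552)/(3835 + 3955) = 1591/7790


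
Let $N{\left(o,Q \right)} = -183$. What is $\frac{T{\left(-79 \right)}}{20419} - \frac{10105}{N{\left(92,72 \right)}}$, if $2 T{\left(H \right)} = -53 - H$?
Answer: $\frac{206336374}{3736677} \approx 55.219$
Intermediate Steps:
$T{\left(H \right)} = - \frac{53}{2} - \frac{H}{2}$ ($T{\left(H \right)} = \frac{-53 - H}{2} = - \frac{53}{2} - \frac{H}{2}$)
$\frac{T{\left(-79 \right)}}{20419} - \frac{10105}{N{\left(92,72 \right)}} = \frac{- \frac{53}{2} - - \frac{79}{2}}{20419} - \frac{10105}{-183} = \left(- \frac{53}{2} + \frac{79}{2}\right) \frac{1}{20419} - - \frac{10105}{183} = 13 \cdot \frac{1}{20419} + \frac{10105}{183} = \frac{13}{20419} + \frac{10105}{183} = \frac{206336374}{3736677}$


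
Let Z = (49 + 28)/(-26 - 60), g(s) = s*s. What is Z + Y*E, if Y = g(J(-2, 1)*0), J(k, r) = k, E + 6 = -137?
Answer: -77/86 ≈ -0.89535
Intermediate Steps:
E = -143 (E = -6 - 137 = -143)
g(s) = s²
Y = 0 (Y = (-2*0)² = 0² = 0)
Z = -77/86 (Z = 77/(-86) = 77*(-1/86) = -77/86 ≈ -0.89535)
Z + Y*E = -77/86 + 0*(-143) = -77/86 + 0 = -77/86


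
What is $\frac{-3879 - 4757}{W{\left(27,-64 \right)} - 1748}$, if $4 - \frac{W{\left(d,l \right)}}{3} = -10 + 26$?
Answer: $\frac{2159}{446} \approx 4.8408$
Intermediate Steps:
$W{\left(d,l \right)} = -36$ ($W{\left(d,l \right)} = 12 - 3 \left(-10 + 26\right) = 12 - 48 = -36$)
$\frac{-3879 - 4757}{W{\left(27,-64 \right)} - 1748} = \frac{-3879 - 4757}{-36 - 1748} = - \frac{8636}{-1784} = \left(-8636\right) \left(- \frac{1}{1784}\right) = \frac{2159}{446}$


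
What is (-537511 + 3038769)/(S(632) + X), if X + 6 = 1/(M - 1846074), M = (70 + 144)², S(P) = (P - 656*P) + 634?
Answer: -4502959749724/744112506297 ≈ -6.0515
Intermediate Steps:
S(P) = 634 - 655*P (S(P) = -655*P + 634 = 634 - 655*P)
M = 45796 (M = 214² = 45796)
X = -10801669/1800278 (X = -6 + 1/(45796 - 1846074) = -6 + 1/(-1800278) = -6 - 1/1800278 = -10801669/1800278 ≈ -6.0000)
(-537511 + 3038769)/(S(632) + X) = (-537511 + 3038769)/((634 - 655*632) - 10801669/1800278) = 2501258/((634 - 413960) - 10801669/1800278) = 2501258/(-413326 - 10801669/1800278) = 2501258/(-744112506297/1800278) = 2501258*(-1800278/744112506297) = -4502959749724/744112506297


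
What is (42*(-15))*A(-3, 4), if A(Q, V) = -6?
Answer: 3780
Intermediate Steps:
(42*(-15))*A(-3, 4) = (42*(-15))*(-6) = -630*(-6) = 3780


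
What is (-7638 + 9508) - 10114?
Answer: -8244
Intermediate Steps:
(-7638 + 9508) - 10114 = 1870 - 10114 = -8244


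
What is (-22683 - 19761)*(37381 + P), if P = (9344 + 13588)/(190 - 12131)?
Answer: -18944607291516/11941 ≈ -1.5865e+9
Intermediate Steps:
P = -22932/11941 (P = 22932/(-11941) = 22932*(-1/11941) = -22932/11941 ≈ -1.9204)
(-22683 - 19761)*(37381 + P) = (-22683 - 19761)*(37381 - 22932/11941) = -42444*446343589/11941 = -18944607291516/11941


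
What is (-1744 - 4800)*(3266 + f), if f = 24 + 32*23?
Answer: -26346144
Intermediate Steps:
f = 760 (f = 24 + 736 = 760)
(-1744 - 4800)*(3266 + f) = (-1744 - 4800)*(3266 + 760) = -6544*4026 = -26346144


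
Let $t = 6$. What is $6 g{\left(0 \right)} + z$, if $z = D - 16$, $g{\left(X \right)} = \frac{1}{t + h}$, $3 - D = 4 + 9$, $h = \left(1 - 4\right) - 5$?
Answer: $-29$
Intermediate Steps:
$h = -8$ ($h = -3 - 5 = -8$)
$D = -10$ ($D = 3 - \left(4 + 9\right) = 3 - 13 = -10$)
$g{\left(X \right)} = - \frac{1}{2}$ ($g{\left(X \right)} = \frac{1}{6 - 8} = \frac{1}{-2} = - \frac{1}{2}$)
$z = -26$ ($z = -10 - 16 = -26$)
$6 g{\left(0 \right)} + z = 6 \left(- \frac{1}{2}\right) - 26 = -3 - 26 = -29$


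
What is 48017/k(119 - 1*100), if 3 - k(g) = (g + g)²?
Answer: -48017/1441 ≈ -33.322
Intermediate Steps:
k(g) = 3 - 4*g² (k(g) = 3 - (g + g)² = 3 - (2*g)² = 3 - 4*g²)
48017/k(119 - 1*100) = 48017/(3 - 4*(119 - 1*100)²) = 48017/(3 - 4*(119 - 100)²) = 48017/(3 - 4*19²) = 48017/(3 - 4*361) = 48017/(3 - 1444) = 48017/(-1441) = 48017*(-1/1441) = -48017/1441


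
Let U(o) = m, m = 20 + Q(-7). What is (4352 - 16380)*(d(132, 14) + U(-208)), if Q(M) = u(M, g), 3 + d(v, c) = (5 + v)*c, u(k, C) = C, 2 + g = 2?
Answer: -23274180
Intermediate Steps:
g = 0 (g = -2 + 2 = 0)
d(v, c) = -3 + c*(5 + v) (d(v, c) = -3 + (5 + v)*c = -3 + c*(5 + v))
Q(M) = 0
m = 20 (m = 20 + 0 = 20)
U(o) = 20
(4352 - 16380)*(d(132, 14) + U(-208)) = (4352 - 16380)*((-3 + 5*14 + 14*132) + 20) = -12028*((-3 + 70 + 1848) + 20) = -12028*(1915 + 20) = -12028*1935 = -23274180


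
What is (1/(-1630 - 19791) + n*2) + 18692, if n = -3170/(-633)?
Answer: 253589851663/13559493 ≈ 18702.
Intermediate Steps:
n = 3170/633 (n = -3170*(-1/633) = 3170/633 ≈ 5.0079)
(1/(-1630 - 19791) + n*2) + 18692 = (1/(-1630 - 19791) + (3170/633)*2) + 18692 = (1/(-21421) + 6340/633) + 18692 = (-1/21421 + 6340/633) + 18692 = 135808507/13559493 + 18692 = 253589851663/13559493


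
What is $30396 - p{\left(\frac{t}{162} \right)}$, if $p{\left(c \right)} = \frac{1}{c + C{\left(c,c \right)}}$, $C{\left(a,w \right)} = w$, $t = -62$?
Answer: $\frac{1884633}{62} \approx 30397.0$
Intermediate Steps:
$p{\left(c \right)} = \frac{1}{2 c}$ ($p{\left(c \right)} = \frac{1}{c + c} = \frac{1}{2 c}$)
$30396 - p{\left(\frac{t}{162} \right)} = 30396 - \frac{1}{2 \left(- \frac{62}{162}\right)} = 30396 - \frac{1}{2 \left(\left(-62\right) \frac{1}{162}\right)} = 30396 - \frac{1}{2 \left(- \frac{31}{81}\right)} = 30396 - \frac{1}{2} \left(- \frac{81}{31}\right) = 30396 - - \frac{81}{62} = 30396 + \frac{81}{62} = \frac{1884633}{62}$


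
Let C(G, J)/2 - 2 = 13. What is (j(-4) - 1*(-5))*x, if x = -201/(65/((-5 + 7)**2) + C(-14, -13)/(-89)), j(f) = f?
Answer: -71556/5665 ≈ -12.631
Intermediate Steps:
C(G, J) = 30 (C(G, J) = 4 + 2*13 = 4 + 26 = 30)
x = -71556/5665 (x = -201/(65/((-5 + 7)**2) + 30/(-89)) = -201/(65/(2**2) + 30*(-1/89)) = -201/(65/4 - 30/89) = -201/5665/356 = -201*356/5665 = -71556/5665 ≈ -12.631)
(j(-4) - 1*(-5))*x = (-4 - 1*(-5))*(-71556/5665) = (-4 + 5)*(-71556/5665) = 1*(-71556/5665) = -71556/5665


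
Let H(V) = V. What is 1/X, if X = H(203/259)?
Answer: 37/29 ≈ 1.2759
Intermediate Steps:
X = 29/37 (X = 203/259 = 203*(1/259) = 29/37 ≈ 0.78378)
1/X = 1/(29/37) = 37/29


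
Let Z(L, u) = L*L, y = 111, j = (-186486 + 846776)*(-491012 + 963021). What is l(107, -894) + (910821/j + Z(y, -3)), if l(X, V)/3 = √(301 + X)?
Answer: 3839997638288631/311662822610 + 6*√102 ≈ 12382.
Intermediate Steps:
j = 311662822610 (j = 660290*472009 = 311662822610)
Z(L, u) = L²
l(X, V) = 3*√(301 + X)
l(107, -894) + (910821/j + Z(y, -3)) = 3*√(301 + 107) + (910821/311662822610 + 111²) = 3*√408 + (910821*(1/311662822610) + 12321) = 3*(2*√102) + (910821/311662822610 + 12321) = 6*√102 + 3839997638288631/311662822610 = 3839997638288631/311662822610 + 6*√102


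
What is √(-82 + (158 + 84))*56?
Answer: 224*√10 ≈ 708.35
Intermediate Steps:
√(-82 + (158 + 84))*56 = √(-82 + 242)*56 = √160*56 = (4*√10)*56 = 224*√10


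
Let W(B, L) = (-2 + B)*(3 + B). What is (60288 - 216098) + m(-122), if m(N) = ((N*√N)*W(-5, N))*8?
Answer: -155810 - 13664*I*√122 ≈ -1.5581e+5 - 1.5092e+5*I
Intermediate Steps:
m(N) = 112*N^(3/2) (m(N) = ((N*√N)*(-6 - 5 + (-5)²))*8 = (N^(3/2)*(-6 - 5 + 25))*8 = (N^(3/2)*14)*8 = (14*N^(3/2))*8 = 112*N^(3/2))
(60288 - 216098) + m(-122) = (60288 - 216098) + 112*(-122)^(3/2) = -155810 + 112*(-122*I*√122) = -155810 - 13664*I*√122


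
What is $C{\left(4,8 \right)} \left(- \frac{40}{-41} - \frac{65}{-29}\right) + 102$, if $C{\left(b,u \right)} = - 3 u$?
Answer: $\frac{29478}{1189} \approx 24.792$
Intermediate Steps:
$C{\left(4,8 \right)} \left(- \frac{40}{-41} - \frac{65}{-29}\right) + 102 = \left(-3\right) 8 \left(- \frac{40}{-41} - \frac{65}{-29}\right) + 102 = - 24 \left(\left(-40\right) \left(- \frac{1}{41}\right) - - \frac{65}{29}\right) + 102 = - 24 \left(\frac{40}{41} + \frac{65}{29}\right) + 102 = \left(-24\right) \frac{3825}{1189} + 102 = - \frac{91800}{1189} + 102 = \frac{29478}{1189}$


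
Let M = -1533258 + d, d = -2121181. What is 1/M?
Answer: -1/3654439 ≈ -2.7364e-7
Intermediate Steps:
M = -3654439 (M = -1533258 - 2121181 = -3654439)
1/M = 1/(-3654439) = -1/3654439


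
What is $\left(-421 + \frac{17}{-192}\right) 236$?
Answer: $- \frac{4770091}{48} \approx -99377.0$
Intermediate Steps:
$\left(-421 + \frac{17}{-192}\right) 236 = \left(-421 + 17 \left(- \frac{1}{192}\right)\right) 236 = \left(-421 - \frac{17}{192}\right) 236 = \left(- \frac{80849}{192}\right) 236 = - \frac{4770091}{48}$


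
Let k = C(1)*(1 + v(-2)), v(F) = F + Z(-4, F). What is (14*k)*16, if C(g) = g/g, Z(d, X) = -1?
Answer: -448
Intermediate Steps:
v(F) = -1 + F (v(F) = F - 1 = -1 + F)
C(g) = 1
k = -2 (k = 1*(1 + (-1 - 2)) = 1*(1 - 3) = 1*(-2) = -2)
(14*k)*16 = (14*(-2))*16 = -28*16 = -448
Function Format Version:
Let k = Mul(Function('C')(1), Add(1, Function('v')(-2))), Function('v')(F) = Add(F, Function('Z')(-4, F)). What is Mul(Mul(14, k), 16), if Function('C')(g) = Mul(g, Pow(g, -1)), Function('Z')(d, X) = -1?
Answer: -448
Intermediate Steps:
Function('v')(F) = Add(-1, F) (Function('v')(F) = Add(F, -1) = Add(-1, F))
Function('C')(g) = 1
k = -2 (k = Mul(1, Add(1, Add(-1, -2))) = Mul(1, Add(1, -3)) = Mul(1, -2) = -2)
Mul(Mul(14, k), 16) = Mul(Mul(14, -2), 16) = Mul(-28, 16) = -448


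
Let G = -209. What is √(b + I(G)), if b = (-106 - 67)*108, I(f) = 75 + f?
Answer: 97*I*√2 ≈ 137.18*I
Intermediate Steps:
b = -18684 (b = -173*108 = -18684)
√(b + I(G)) = √(-18684 + (75 - 209)) = √(-18684 - 134) = √(-18818) = 97*I*√2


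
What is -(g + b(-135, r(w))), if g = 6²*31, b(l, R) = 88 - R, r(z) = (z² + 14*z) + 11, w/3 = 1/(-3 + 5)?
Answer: -4679/4 ≈ -1169.8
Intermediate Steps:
w = 3/2 (w = 3/(-3 + 5) = 3/2 ≈ 1.5000)
r(z) = 11 + z² + 14*z
g = 1116 (g = 36*31 = 1116)
-(g + b(-135, r(w))) = -(1116 + (88 - (11 + (3/2)² + 14*(3/2)))) = -(1116 + (88 - (11 + 9/4 + 21))) = -(1116 + (88 - 1*137/4)) = -(1116 + (88 - 137/4)) = -(1116 + 215/4) = -1*4679/4 = -4679/4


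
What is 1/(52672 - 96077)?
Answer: -1/43405 ≈ -2.3039e-5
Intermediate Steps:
1/(52672 - 96077) = 1/(-43405) = -1/43405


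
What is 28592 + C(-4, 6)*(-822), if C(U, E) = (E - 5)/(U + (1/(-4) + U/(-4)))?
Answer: 374984/13 ≈ 28845.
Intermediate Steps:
C(U, E) = (-5 + E)/(-¼ + 3*U/4) (C(U, E) = (-5 + E)/(U + (1*(-¼) + U*(-¼))) = (-5 + E)/(U + (-¼ - U/4)) = (-5 + E)/(-¼ + 3*U/4))
28592 + C(-4, 6)*(-822) = 28592 + (4*(-5 + 6)/(-1 + 3*(-4)))*(-822) = 28592 + (4*1/(-1 - 12))*(-822) = 28592 + (4*1/(-13))*(-822) = 28592 + (4*(-1/13)*1)*(-822) = 28592 - 4/13*(-822) = 28592 + 3288/13 = 374984/13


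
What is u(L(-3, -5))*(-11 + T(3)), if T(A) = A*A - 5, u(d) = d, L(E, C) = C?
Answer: 35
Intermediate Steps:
T(A) = -5 + A**2 (T(A) = A**2 - 5 = -5 + A**2)
u(L(-3, -5))*(-11 + T(3)) = -5*(-11 + (-5 + 3**2)) = -5*(-11 + (-5 + 9)) = -5*(-11 + 4) = -5*(-7) = 35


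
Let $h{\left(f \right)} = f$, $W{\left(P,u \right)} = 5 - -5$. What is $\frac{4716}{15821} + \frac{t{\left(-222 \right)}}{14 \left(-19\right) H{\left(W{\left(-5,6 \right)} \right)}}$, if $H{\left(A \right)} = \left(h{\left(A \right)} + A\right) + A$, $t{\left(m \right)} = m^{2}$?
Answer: $- \frac{61840707}{10520965} \approx -5.8779$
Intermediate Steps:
$W{\left(P,u \right)} = 10$ ($W{\left(P,u \right)} = 5 + 5 = 10$)
$H{\left(A \right)} = 3 A$ ($H{\left(A \right)} = \left(A + A\right) + A = 2 A + A = 3 A$)
$\frac{4716}{15821} + \frac{t{\left(-222 \right)}}{14 \left(-19\right) H{\left(W{\left(-5,6 \right)} \right)}} = \frac{4716}{15821} + \frac{\left(-222\right)^{2}}{14 \left(-19\right) 3 \cdot 10} = 4716 \cdot \frac{1}{15821} + \frac{49284}{\left(-266\right) 30} = \frac{4716}{15821} + \frac{49284}{-7980} = \frac{4716}{15821} + 49284 \left(- \frac{1}{7980}\right) = \frac{4716}{15821} - \frac{4107}{665} = - \frac{61840707}{10520965}$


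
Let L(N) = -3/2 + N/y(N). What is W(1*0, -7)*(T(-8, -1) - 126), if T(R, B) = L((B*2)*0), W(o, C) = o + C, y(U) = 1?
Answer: 1785/2 ≈ 892.50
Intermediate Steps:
W(o, C) = C + o
L(N) = -3/2 + N (L(N) = -3/2 + N/1 = -3*½ + N*1 = -3/2 + N)
T(R, B) = -3/2 (T(R, B) = -3/2 + (B*2)*0 = -3/2 + (2*B)*0 = -3/2 + 0 = -3/2)
W(1*0, -7)*(T(-8, -1) - 126) = (-7 + 1*0)*(-3/2 - 126) = (-7 + 0)*(-255/2) = -7*(-255/2) = 1785/2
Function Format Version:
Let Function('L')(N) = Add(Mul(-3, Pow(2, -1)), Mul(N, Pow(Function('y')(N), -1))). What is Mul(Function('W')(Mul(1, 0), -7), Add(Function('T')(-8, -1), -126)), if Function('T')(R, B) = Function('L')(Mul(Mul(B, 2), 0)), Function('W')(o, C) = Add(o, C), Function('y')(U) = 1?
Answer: Rational(1785, 2) ≈ 892.50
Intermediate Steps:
Function('W')(o, C) = Add(C, o)
Function('L')(N) = Add(Rational(-3, 2), N) (Function('L')(N) = Add(Mul(-3, Pow(2, -1)), Mul(N, Pow(1, -1))) = Add(Mul(-3, Rational(1, 2)), Mul(N, 1)) = Add(Rational(-3, 2), N))
Function('T')(R, B) = Rational(-3, 2) (Function('T')(R, B) = Add(Rational(-3, 2), Mul(Mul(B, 2), 0)) = Add(Rational(-3, 2), Mul(Mul(2, B), 0)) = Add(Rational(-3, 2), 0) = Rational(-3, 2))
Mul(Function('W')(Mul(1, 0), -7), Add(Function('T')(-8, -1), -126)) = Mul(Add(-7, Mul(1, 0)), Add(Rational(-3, 2), -126)) = Mul(Add(-7, 0), Rational(-255, 2)) = Mul(-7, Rational(-255, 2)) = Rational(1785, 2)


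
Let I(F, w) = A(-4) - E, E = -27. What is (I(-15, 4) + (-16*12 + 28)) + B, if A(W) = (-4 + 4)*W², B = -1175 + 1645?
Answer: 333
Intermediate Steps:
B = 470
A(W) = 0 (A(W) = 0*W² = 0)
I(F, w) = 27 (I(F, w) = 0 - 1*(-27) = 0 + 27 = 27)
(I(-15, 4) + (-16*12 + 28)) + B = (27 + (-16*12 + 28)) + 470 = (27 + (-192 + 28)) + 470 = (27 - 164) + 470 = -137 + 470 = 333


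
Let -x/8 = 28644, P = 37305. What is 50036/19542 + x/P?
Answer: -48361026/13500265 ≈ -3.5822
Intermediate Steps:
x = -229152 (x = -8*28644 = -229152)
50036/19542 + x/P = 50036/19542 - 229152/37305 = 50036*(1/19542) - 229152*1/37305 = 25018/9771 - 76384/12435 = -48361026/13500265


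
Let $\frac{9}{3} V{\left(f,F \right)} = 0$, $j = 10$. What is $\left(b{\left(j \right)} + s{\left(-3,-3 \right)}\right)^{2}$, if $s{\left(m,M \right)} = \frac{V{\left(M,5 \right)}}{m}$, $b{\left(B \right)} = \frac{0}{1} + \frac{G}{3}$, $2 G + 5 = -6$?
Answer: $\frac{121}{36} \approx 3.3611$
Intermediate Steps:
$G = - \frac{11}{2}$ ($G = - \frac{5}{2} + \frac{1}{2} \left(-6\right) = - \frac{5}{2} - 3 = - \frac{11}{2} \approx -5.5$)
$V{\left(f,F \right)} = 0$ ($V{\left(f,F \right)} = \frac{1}{3} \cdot 0 = 0$)
$b{\left(B \right)} = - \frac{11}{6}$ ($b{\left(B \right)} = \frac{0}{1} - \frac{11}{2 \cdot 3} = 0 \cdot 1 - \frac{11}{6} = 0 - \frac{11}{6} = - \frac{11}{6}$)
$s{\left(m,M \right)} = 0$ ($s{\left(m,M \right)} = \frac{0}{m} = 0$)
$\left(b{\left(j \right)} + s{\left(-3,-3 \right)}\right)^{2} = \left(- \frac{11}{6} + 0\right)^{2} = \left(- \frac{11}{6}\right)^{2} = \frac{121}{36}$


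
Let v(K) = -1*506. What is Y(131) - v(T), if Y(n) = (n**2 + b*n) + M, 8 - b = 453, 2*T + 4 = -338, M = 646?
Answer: -39982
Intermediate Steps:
T = -171 (T = -2 + (1/2)*(-338) = -2 - 169 = -171)
b = -445 (b = 8 - 1*453 = 8 - 453 = -445)
v(K) = -506
Y(n) = 646 + n**2 - 445*n (Y(n) = (n**2 - 445*n) + 646 = 646 + n**2 - 445*n)
Y(131) - v(T) = (646 + 131**2 - 445*131) - 1*(-506) = (646 + 17161 - 58295) + 506 = -40488 + 506 = -39982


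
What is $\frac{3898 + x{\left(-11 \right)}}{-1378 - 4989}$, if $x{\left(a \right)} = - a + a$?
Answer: $- \frac{3898}{6367} \approx -0.61222$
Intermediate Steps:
$x{\left(a \right)} = 0$
$\frac{3898 + x{\left(-11 \right)}}{-1378 - 4989} = \frac{3898 + 0}{-1378 - 4989} = \frac{3898}{-6367} = 3898 \left(- \frac{1}{6367}\right) = - \frac{3898}{6367}$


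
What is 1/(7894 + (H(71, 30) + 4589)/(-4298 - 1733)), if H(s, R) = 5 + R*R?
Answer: 6031/47603220 ≈ 0.00012669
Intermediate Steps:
H(s, R) = 5 + R²
1/(7894 + (H(71, 30) + 4589)/(-4298 - 1733)) = 1/(7894 + ((5 + 30²) + 4589)/(-4298 - 1733)) = 1/(7894 + ((5 + 900) + 4589)/(-6031)) = 1/(7894 + (905 + 4589)*(-1/6031)) = 1/(7894 + 5494*(-1/6031)) = 1/(7894 - 5494/6031) = 1/(47603220/6031) = 6031/47603220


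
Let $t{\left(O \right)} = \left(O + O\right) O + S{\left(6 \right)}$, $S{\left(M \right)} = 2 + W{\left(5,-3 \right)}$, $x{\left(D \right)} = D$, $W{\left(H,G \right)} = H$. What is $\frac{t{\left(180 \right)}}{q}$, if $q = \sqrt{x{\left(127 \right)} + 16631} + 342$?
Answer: $\frac{64807}{293} - \frac{453649 \sqrt{38}}{33402} \approx 137.46$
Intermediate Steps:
$S{\left(M \right)} = 7$ ($S{\left(M \right)} = 2 + 5 = 7$)
$t{\left(O \right)} = 7 + 2 O^{2}$ ($t{\left(O \right)} = \left(O + O\right) O + 7 = 2 O O + 7 = 2 O^{2} + 7 = 7 + 2 O^{2}$)
$q = 342 + 21 \sqrt{38}$ ($q = \sqrt{127 + 16631} + 342 = \sqrt{16758} + 342 = 21 \sqrt{38} + 342 = 342 + 21 \sqrt{38} \approx 471.45$)
$\frac{t{\left(180 \right)}}{q} = \frac{7 + 2 \cdot 180^{2}}{342 + 21 \sqrt{38}} = \frac{7 + 2 \cdot 32400}{342 + 21 \sqrt{38}} = \frac{7 + 64800}{342 + 21 \sqrt{38}} = \frac{64807}{342 + 21 \sqrt{38}}$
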